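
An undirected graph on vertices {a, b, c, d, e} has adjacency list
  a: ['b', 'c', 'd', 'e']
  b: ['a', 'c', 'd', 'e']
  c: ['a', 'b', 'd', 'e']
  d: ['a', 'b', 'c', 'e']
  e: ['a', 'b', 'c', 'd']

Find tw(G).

A width-4 tree decomposition is:
Bags: B1 = {a, b, c, d, e}
Tree: (single bag)
A single bag containing all 5 vertices is trivially a valid decomposition of width 4. For the lower bound, the 5 vertices {a, b, c, d, e} are pairwise adjacent, and any tree decomposition puts a clique entirely inside one bag — forcing width ≥ 4. Hence tw(G) = 4 exactly.

4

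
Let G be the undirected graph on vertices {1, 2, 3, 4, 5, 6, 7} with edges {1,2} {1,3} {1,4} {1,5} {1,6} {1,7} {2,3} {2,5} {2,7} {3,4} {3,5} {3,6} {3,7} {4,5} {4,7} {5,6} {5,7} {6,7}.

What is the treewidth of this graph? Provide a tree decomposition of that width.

Each bag holds 5 vertices, so the decomposition has width 4, which upper-bounds the treewidth. For the lower bound, the 5 vertices {1, 2, 3, 5, 7} are pairwise adjacent, and any tree decomposition puts a clique entirely inside one bag — forcing width ≥ 4. The upper and lower bounds meet at 4, so that is the treewidth.

Treewidth 4.
One optimal decomposition is:
Bags: B1 = {1, 2, 3, 5, 7}  B2 = {1, 3, 5, 6, 7}  B3 = {1, 3, 4, 5, 7}
Tree: B1–B2, B1–B3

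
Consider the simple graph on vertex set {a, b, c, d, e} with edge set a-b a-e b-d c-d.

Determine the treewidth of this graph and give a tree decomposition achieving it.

The largest bag has 2 vertices, giving width 1; this decomposition certifies tw(G) ≤ 1. Any graph with an edge has treewidth ≥ 1, and G has the edge d–b. The upper and lower bounds meet at 1, so that is the treewidth.

Treewidth 1.
Bags: B1 = {b, d}  B2 = {c, d}  B3 = {a, b}  B4 = {a, e}
Tree: B1–B2, B1–B3, B3–B4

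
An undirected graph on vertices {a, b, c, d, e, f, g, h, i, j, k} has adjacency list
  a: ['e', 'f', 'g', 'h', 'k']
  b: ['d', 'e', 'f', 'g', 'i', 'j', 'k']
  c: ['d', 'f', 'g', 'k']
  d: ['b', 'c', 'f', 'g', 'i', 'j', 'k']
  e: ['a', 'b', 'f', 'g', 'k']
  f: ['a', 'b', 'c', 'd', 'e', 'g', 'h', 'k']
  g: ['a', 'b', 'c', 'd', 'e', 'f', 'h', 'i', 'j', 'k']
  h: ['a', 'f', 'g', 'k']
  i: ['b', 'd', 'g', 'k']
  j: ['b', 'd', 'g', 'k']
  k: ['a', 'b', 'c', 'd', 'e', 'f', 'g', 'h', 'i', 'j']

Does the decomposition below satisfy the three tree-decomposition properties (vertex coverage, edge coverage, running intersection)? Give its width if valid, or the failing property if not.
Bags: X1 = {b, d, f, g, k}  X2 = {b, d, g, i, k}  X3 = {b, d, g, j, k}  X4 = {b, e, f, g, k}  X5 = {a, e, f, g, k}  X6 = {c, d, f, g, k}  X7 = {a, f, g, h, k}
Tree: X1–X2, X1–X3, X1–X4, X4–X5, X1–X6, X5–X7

Vertex coverage: the bags together contain {a, b, c, d, e, f, g, h, i, j, k}, the full vertex set. Edge coverage: each edge of G has both endpoints in at least one bag. Running intersection: for every vertex, the bags containing it form a connected subtree. All three properties hold, so this is a valid tree decomposition of width max|bag| − 1 = 4, and hence tw(G) ≤ 4.

Yes; width 4.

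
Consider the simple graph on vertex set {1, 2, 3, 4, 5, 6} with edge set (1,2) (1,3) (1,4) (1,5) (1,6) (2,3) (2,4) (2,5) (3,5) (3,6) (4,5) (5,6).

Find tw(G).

3

A width-3 tree decomposition is:
Bags: B1 = {1, 2, 3, 5}  B2 = {1, 3, 5, 6}  B3 = {1, 2, 4, 5}
Tree: B1–B2, B1–B3
Every bag has size at most 4, so the width is 4 − 1 = 3 and tw(G) ≤ 3. Conversely, {1, 2, 3, 5} is a clique of size 4, and the vertices of any clique must share a bag in every tree decomposition; so some bag has ≥ 4 vertices and tw(G) ≥ 3. The upper and lower bounds meet at 3, so that is the treewidth.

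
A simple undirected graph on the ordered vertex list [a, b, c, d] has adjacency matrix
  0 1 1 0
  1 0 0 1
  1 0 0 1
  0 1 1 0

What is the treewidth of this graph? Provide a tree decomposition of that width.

Each bag holds 3 vertices, so the decomposition has width 2, which upper-bounds the treewidth. For the lower bound, G contains the cycle a–c–d–b–a, so G is not a forest; only forests have treewidth ≤ 1, hence tw(G) ≥ 2. The upper and lower bounds meet at 2, so that is the treewidth.

Treewidth 2.
One optimal decomposition is:
Bags: B1 = {a, c, d}  B2 = {a, b, d}
Tree: B1–B2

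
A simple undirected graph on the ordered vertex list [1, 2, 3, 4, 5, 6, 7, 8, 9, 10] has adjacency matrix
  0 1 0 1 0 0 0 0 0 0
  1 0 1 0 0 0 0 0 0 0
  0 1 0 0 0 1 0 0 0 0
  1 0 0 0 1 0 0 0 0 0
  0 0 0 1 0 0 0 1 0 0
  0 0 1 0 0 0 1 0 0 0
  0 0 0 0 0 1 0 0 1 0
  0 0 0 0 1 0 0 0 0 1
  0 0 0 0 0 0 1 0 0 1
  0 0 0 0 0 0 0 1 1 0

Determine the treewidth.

A width-2 tree decomposition is:
Bags: B1 = {8, 9, 10}  B2 = {5, 8, 9}  B3 = {4, 5, 9}  B4 = {1, 4, 9}  B5 = {1, 2, 9}  B6 = {2, 3, 9}  B7 = {3, 6, 9}  B8 = {6, 7, 9}
Tree: B1–B2, B2–B3, B3–B4, B4–B5, B5–B6, B6–B7, B7–B8
Each bag holds 3 vertices, so the decomposition has width 2, which upper-bounds the treewidth. The edges 9–10–8–5–4–1–2–3–6–7–9 form a cycle, so G is not a tree and its treewidth is at least 2. Combining the bounds, tw(G) = 2.

2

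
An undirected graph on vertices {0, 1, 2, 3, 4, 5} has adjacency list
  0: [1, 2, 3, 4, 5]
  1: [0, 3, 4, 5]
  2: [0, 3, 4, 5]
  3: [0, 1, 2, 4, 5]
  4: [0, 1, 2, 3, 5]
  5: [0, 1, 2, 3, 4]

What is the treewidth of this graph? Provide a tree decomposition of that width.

Treewidth 4.
Bags: B1 = {0, 1, 3, 4, 5}  B2 = {0, 2, 3, 4, 5}
Tree: B1–B2

The largest bag has 5 vertices, giving width 4; this decomposition certifies tw(G) ≤ 4. For the lower bound, the 5 vertices {0, 1, 3, 4, 5} are pairwise adjacent, and any tree decomposition puts a clique entirely inside one bag — forcing width ≥ 4. The upper and lower bounds meet at 4, so that is the treewidth.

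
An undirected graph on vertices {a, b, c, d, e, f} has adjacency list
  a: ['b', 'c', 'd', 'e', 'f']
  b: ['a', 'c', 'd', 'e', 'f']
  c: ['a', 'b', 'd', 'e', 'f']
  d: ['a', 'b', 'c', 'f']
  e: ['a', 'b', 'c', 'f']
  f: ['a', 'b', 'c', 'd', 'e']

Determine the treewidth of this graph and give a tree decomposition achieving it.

Treewidth 4.
Bags: B1 = {a, b, c, e, f}  B2 = {a, b, c, d, f}
Tree: B1–B2

Every bag has size at most 5, so the width is 5 − 1 = 4 and tw(G) ≤ 4. Conversely, {a, b, c, d, f} is a clique of size 5, and the vertices of any clique must share a bag in every tree decomposition; so some bag has ≥ 5 vertices and tw(G) ≥ 4. Therefore the treewidth is 4.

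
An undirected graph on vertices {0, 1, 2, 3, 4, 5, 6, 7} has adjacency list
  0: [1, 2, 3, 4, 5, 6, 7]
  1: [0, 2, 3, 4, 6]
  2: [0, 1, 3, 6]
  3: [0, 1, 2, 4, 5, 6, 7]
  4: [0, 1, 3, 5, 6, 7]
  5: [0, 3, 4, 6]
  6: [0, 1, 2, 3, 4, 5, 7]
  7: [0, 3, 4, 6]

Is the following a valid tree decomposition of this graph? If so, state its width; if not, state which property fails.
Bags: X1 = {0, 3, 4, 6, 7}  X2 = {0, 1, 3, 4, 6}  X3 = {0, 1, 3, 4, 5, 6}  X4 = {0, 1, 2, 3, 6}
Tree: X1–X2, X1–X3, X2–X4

A tree decomposition must satisfy three properties: every vertex lies in some bag; for every edge, both endpoints lie together in some bag; and for every vertex, the bags containing it form a connected subtree. Here bags containing vertex 1 are not connected in the tree, so the decomposition is invalid.

No — bags containing vertex 1 are not connected in the tree.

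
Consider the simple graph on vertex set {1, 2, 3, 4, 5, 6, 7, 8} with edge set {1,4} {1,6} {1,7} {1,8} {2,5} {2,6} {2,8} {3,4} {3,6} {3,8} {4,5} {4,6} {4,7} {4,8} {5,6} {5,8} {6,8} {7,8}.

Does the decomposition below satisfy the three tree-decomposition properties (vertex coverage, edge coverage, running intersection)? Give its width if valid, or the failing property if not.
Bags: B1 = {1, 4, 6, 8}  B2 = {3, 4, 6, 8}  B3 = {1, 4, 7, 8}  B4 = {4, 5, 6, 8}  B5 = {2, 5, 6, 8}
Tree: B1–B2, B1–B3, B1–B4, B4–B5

Every vertex of G appears in some bag (union = {1, 2, 3, 4, 5, 6, 7, 8}); every edge is covered by a bag; and for each vertex v the set of bags containing v is connected in the bag tree. The decomposition is therefore valid. The largest bag has 4 vertices, so the width is 3.

Yes; width 3.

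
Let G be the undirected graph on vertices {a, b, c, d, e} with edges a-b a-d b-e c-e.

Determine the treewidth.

A width-1 tree decomposition is:
Bags: B1 = {c, e}  B2 = {b, e}  B3 = {a, b}  B4 = {a, d}
Tree: B1–B2, B2–B3, B3–B4
Every bag has size at most 2, so the width is 2 − 1 = 1 and tw(G) ≤ 1. Since G has at least one edge (e.g. c–e), it is not an edgeless graph, so tw(G) ≥ 1. Hence tw(G) = 1 exactly.

1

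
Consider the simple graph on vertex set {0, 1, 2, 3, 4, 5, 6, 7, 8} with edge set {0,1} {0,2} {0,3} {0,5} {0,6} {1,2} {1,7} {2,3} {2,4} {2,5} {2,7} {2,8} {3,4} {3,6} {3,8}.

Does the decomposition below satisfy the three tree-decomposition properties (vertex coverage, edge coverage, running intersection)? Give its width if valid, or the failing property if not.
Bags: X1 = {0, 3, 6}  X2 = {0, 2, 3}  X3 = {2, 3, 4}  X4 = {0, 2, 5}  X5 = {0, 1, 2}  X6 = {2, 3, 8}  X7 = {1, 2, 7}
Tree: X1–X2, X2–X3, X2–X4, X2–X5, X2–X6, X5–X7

Yes; width 2.

Every vertex of G appears in some bag (union = {0, 1, 2, 3, 4, 5, 6, 7, 8}); every edge is covered by a bag; and for each vertex v the set of bags containing v is connected in the bag tree. The decomposition is therefore valid. The largest bag has 3 vertices, so the width is 2.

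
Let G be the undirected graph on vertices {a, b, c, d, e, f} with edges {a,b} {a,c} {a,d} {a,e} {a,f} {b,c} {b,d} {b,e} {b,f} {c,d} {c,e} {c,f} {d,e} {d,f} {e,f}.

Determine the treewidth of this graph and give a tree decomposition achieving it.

Treewidth 5.
One optimal decomposition is:
Bags: B1 = {a, b, c, d, e, f}
Tree: (single bag)

A single bag containing all 6 vertices is trivially a valid decomposition of width 5. On the other hand G contains the 6-clique {a, b, c, d, e, f}. A clique must lie in a single bag of any decomposition, so no decomposition can have width below 5. Combining the bounds, tw(G) = 5.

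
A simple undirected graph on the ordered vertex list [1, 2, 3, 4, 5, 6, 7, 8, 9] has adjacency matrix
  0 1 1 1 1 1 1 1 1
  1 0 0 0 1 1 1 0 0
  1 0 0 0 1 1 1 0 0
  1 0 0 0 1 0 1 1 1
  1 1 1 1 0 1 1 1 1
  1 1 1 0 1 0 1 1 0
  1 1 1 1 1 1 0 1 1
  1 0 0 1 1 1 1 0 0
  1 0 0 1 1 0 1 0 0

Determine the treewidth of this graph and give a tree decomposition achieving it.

Treewidth 4.
Bags: B1 = {1, 5, 6, 7, 8}  B2 = {1, 3, 5, 6, 7}  B3 = {1, 4, 5, 7, 8}  B4 = {1, 2, 5, 6, 7}  B5 = {1, 4, 5, 7, 9}
Tree: B1–B2, B1–B3, B2–B4, B3–B5

Each bag holds 5 vertices, so the decomposition has width 4, which upper-bounds the treewidth. For the lower bound, the 5 vertices {1, 4, 5, 7, 9} are pairwise adjacent, and any tree decomposition puts a clique entirely inside one bag — forcing width ≥ 4. Therefore the treewidth is 4.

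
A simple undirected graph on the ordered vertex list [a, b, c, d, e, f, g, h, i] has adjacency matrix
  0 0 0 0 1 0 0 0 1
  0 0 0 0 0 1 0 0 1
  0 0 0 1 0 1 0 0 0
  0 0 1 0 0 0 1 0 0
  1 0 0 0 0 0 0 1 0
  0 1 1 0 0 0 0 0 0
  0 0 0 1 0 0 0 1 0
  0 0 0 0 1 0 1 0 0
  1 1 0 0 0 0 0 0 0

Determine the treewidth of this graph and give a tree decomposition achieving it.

Treewidth 2.
Bags: B1 = {c, d, g}  B2 = {c, g, h}  B3 = {c, e, h}  B4 = {a, c, e}  B5 = {a, c, i}  B6 = {b, c, i}  B7 = {b, c, f}
Tree: B1–B2, B2–B3, B3–B4, B4–B5, B5–B6, B6–B7

The largest bag has 3 vertices, giving width 2; this decomposition certifies tw(G) ≤ 2. The edges c–d–g–h–e–a–i–b–f–c form a cycle, so G is not a tree and its treewidth is at least 2. Hence tw(G) = 2 exactly.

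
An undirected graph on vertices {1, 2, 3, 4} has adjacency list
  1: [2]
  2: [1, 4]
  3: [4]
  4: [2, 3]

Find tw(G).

1

A width-1 tree decomposition is:
Bags: B1 = {1, 2}  B2 = {2, 4}  B3 = {3, 4}
Tree: B1–B2, B2–B3
Every bag has size at most 2, so the width is 2 − 1 = 1 and tw(G) ≤ 1. Any graph with an edge has treewidth ≥ 1, and G has the edge 1–2. Combining the bounds, tw(G) = 1.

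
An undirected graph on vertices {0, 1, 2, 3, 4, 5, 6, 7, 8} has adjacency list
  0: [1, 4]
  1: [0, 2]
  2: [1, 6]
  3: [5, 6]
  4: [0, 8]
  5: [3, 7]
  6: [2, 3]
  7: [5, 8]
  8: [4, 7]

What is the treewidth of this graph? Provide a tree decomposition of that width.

Treewidth 2.
Bags: B1 = {0, 1, 2}  B2 = {0, 2, 4}  B3 = {2, 4, 8}  B4 = {2, 7, 8}  B5 = {2, 5, 7}  B6 = {2, 3, 5}  B7 = {2, 3, 6}
Tree: B1–B2, B2–B3, B3–B4, B4–B5, B5–B6, B6–B7

The largest bag has 3 vertices, giving width 2; this decomposition certifies tw(G) ≤ 2. The edges 2–1–0–4–8–7–5–3–6–2 form a cycle, so G is not a tree and its treewidth is at least 2. The upper and lower bounds meet at 2, so that is the treewidth.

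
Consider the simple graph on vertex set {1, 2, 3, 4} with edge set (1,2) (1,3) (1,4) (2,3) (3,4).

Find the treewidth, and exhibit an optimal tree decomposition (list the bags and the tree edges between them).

Each bag holds 3 vertices, so the decomposition has width 2, which upper-bounds the treewidth. Conversely, {1, 2, 3} is a clique of size 3, and the vertices of any clique must share a bag in every tree decomposition; so some bag has ≥ 3 vertices and tw(G) ≥ 2. Hence tw(G) = 2 exactly.

Treewidth 2.
Bags: B1 = {1, 2, 3}  B2 = {1, 3, 4}
Tree: B1–B2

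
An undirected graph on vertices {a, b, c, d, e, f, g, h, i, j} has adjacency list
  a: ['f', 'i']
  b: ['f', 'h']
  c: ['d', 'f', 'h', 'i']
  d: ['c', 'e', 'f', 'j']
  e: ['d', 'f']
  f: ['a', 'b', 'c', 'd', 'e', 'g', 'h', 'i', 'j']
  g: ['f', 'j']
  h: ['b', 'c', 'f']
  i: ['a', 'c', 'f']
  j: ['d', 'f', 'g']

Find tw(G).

A width-2 tree decomposition is:
Bags: B1 = {c, d, f}  B2 = {c, f, h}  B3 = {d, f, j}  B4 = {f, g, j}  B5 = {b, f, h}  B6 = {c, f, i}  B7 = {a, f, i}  B8 = {d, e, f}
Tree: B1–B2, B1–B3, B3–B4, B2–B5, B1–B6, B6–B7, B3–B8
The largest bag has 3 vertices, giving width 2; this decomposition certifies tw(G) ≤ 2. Conversely, {d, f, j} is a clique of size 3, and the vertices of any clique must share a bag in every tree decomposition; so some bag has ≥ 3 vertices and tw(G) ≥ 2. The upper and lower bounds meet at 2, so that is the treewidth.

2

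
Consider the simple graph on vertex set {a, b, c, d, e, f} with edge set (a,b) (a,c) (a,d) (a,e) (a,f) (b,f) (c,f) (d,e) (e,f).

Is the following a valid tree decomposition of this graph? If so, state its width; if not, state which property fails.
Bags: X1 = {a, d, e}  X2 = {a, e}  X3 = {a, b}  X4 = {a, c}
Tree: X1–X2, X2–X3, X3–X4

No — vertex f appears in no bag.

A tree decomposition must satisfy three properties: every vertex lies in some bag; for every edge, both endpoints lie together in some bag; and for every vertex, the bags containing it form a connected subtree. Here vertex f appears in no bag, so the decomposition is invalid.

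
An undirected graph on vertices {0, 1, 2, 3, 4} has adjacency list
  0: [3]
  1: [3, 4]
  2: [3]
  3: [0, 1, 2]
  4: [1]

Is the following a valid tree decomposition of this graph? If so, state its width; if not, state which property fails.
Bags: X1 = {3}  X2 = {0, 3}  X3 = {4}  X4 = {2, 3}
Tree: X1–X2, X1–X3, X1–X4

No — vertex 1 appears in no bag.

A tree decomposition must satisfy three properties: every vertex lies in some bag; for every edge, both endpoints lie together in some bag; and for every vertex, the bags containing it form a connected subtree. Here vertex 1 appears in no bag, so the decomposition is invalid.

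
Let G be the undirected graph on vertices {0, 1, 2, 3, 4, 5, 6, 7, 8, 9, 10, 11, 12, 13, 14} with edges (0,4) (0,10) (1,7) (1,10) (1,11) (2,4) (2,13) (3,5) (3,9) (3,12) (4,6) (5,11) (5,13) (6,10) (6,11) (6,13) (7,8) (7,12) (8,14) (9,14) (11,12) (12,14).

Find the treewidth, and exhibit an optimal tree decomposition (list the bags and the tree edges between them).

Treewidth 3.
Bags: B1 = {0, 2, 4, 10}  B2 = {2, 4, 6, 10}  B3 = {2, 6, 10, 13}  B4 = {1, 6, 10, 13}  B5 = {1, 6, 11, 13}  B6 = {1, 5, 11, 13}  B7 = {1, 5, 7, 11}  B8 = {5, 7, 11, 12}  B9 = {3, 5, 7, 12}  B10 = {3, 7, 8, 12}  B11 = {3, 8, 12, 14}  B12 = {3, 8, 9, 14}
Tree: B1–B2, B2–B3, B3–B4, B4–B5, B5–B6, B6–B7, B7–B8, B8–B9, B9–B10, B10–B11, B11–B12

Each bag holds 4 vertices, so the decomposition has width 3, which upper-bounds the treewidth. For the lower bound: the 4 vertex sets {0,2,4}, {10}, {6}, {1,5,11,13} are disjoint, each induces a connected subgraph, and every pair is joined by at least one edge of G. Contracting each set to a single vertex therefore yields K_{4} as a minor, and since treewidth is minor-monotone, tw(G) ≥ tw(K_{4}) = 3. Combining the bounds, tw(G) = 3.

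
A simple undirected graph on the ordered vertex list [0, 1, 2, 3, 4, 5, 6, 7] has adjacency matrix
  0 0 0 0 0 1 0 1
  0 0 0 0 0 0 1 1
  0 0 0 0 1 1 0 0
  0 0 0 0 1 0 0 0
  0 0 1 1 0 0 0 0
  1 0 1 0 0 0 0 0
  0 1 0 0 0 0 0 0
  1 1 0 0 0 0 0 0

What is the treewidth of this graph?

A width-1 tree decomposition is:
Bags: B1 = {1, 6}  B2 = {1, 7}  B3 = {0, 7}  B4 = {0, 5}  B5 = {2, 5}  B6 = {2, 4}  B7 = {3, 4}
Tree: B1–B2, B2–B3, B3–B4, B4–B5, B5–B6, B6–B7
Each bag holds 2 vertices, so the decomposition has width 1, which upper-bounds the treewidth. Since G has at least one edge (e.g. 6–1), it is not an edgeless graph, so tw(G) ≥ 1. The upper and lower bounds meet at 1, so that is the treewidth.

1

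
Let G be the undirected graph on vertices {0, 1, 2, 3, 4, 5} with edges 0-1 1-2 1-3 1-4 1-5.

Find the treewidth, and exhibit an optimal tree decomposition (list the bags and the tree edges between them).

Treewidth 1.
One optimal decomposition is:
Bags: B1 = {1, 5}  B2 = {1, 4}  B3 = {0, 1}  B4 = {1, 2}  B5 = {1, 3}
Tree: B1–B2, B1–B3, B3–B4, B1–B5

Each bag holds 2 vertices, so the decomposition has width 1, which upper-bounds the treewidth. Since G has at least one edge (e.g. 5–1), it is not an edgeless graph, so tw(G) ≥ 1. Hence tw(G) = 1 exactly.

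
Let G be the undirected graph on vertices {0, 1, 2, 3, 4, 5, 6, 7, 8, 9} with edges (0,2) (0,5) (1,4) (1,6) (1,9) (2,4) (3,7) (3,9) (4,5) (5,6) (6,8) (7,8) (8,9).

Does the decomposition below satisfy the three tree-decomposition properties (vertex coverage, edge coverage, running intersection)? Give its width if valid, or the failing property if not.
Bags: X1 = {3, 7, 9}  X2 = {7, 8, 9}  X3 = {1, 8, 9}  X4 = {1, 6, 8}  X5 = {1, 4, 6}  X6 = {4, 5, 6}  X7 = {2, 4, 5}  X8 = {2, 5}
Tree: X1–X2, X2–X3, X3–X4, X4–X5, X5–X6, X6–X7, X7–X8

No — vertex 0 appears in no bag.

A tree decomposition must satisfy three properties: every vertex lies in some bag; for every edge, both endpoints lie together in some bag; and for every vertex, the bags containing it form a connected subtree. Here vertex 0 appears in no bag, so the decomposition is invalid.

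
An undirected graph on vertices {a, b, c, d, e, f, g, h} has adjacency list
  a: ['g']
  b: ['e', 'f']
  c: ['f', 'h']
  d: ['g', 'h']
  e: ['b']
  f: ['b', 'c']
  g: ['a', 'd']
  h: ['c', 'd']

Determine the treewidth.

1

A width-1 tree decomposition is:
Bags: B1 = {b, e}  B2 = {b, f}  B3 = {c, f}  B4 = {c, h}  B5 = {d, h}  B6 = {d, g}  B7 = {a, g}
Tree: B1–B2, B2–B3, B3–B4, B4–B5, B5–B6, B6–B7
Each bag holds 2 vertices, so the decomposition has width 1, which upper-bounds the treewidth. G has an edge, so its treewidth is at least 1. Hence tw(G) = 1 exactly.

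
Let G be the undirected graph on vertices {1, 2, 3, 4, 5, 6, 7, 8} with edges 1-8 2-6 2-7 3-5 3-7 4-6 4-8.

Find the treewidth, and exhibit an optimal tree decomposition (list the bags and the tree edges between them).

Treewidth 1.
One optimal decomposition is:
Bags: B1 = {1, 8}  B2 = {4, 8}  B3 = {4, 6}  B4 = {2, 6}  B5 = {2, 7}  B6 = {3, 7}  B7 = {3, 5}
Tree: B1–B2, B2–B3, B3–B4, B4–B5, B5–B6, B6–B7

Each bag holds 2 vertices, so the decomposition has width 1, which upper-bounds the treewidth. Since G has at least one edge (e.g. 1–8), it is not an edgeless graph, so tw(G) ≥ 1. Combining the bounds, tw(G) = 1.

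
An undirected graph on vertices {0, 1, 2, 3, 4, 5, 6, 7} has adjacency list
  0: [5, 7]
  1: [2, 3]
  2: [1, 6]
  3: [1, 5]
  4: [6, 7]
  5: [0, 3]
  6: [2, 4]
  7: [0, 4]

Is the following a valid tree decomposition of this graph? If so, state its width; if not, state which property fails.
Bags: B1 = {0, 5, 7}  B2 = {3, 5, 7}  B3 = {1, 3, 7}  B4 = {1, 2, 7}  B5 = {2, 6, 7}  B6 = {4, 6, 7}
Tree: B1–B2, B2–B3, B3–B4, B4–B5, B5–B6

Yes; width 2.

Checking the three conditions: (i) the bags cover all of {0, 1, 2, 3, 4, 5, 6, 7}; (ii) for each edge, some bag contains both endpoints; (iii) the bags containing any fixed vertex form a subtree. All hold, so the decomposition is valid with width 3 − 1 = 2.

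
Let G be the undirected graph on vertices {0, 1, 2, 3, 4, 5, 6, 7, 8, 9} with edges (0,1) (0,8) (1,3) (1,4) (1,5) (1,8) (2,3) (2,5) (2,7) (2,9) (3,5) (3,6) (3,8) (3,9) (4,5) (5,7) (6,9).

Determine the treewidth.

A width-2 tree decomposition is:
Bags: B1 = {2, 5, 7}  B2 = {2, 3, 5}  B3 = {1, 3, 5}  B4 = {1, 3, 8}  B5 = {0, 1, 8}  B6 = {1, 4, 5}  B7 = {2, 3, 9}  B8 = {3, 6, 9}
Tree: B1–B2, B2–B3, B3–B4, B4–B5, B3–B6, B2–B7, B7–B8
Each bag holds 3 vertices, so the decomposition has width 2, which upper-bounds the treewidth. For the lower bound, the 3 vertices {0, 1, 8} are pairwise adjacent, and any tree decomposition puts a clique entirely inside one bag — forcing width ≥ 2. Hence tw(G) = 2 exactly.

2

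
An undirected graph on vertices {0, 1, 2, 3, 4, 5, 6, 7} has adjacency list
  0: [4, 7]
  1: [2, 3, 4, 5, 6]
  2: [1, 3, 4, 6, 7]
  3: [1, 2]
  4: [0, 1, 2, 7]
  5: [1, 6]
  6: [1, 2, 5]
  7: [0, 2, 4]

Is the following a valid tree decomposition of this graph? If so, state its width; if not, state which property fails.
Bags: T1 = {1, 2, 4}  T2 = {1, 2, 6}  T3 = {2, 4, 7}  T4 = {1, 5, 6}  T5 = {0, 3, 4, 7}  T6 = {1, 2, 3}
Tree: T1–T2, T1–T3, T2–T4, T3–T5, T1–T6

No — bags containing vertex 3 are not connected in the tree.

A tree decomposition must satisfy three properties: every vertex lies in some bag; for every edge, both endpoints lie together in some bag; and for every vertex, the bags containing it form a connected subtree. Here bags containing vertex 3 are not connected in the tree, so the decomposition is invalid.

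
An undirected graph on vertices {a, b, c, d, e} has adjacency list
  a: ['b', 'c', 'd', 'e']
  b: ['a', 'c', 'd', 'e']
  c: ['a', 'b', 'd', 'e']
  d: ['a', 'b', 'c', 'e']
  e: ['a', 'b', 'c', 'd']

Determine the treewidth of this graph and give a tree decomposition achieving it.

Treewidth 4.
One optimal decomposition is:
Bags: B1 = {a, b, c, d, e}
Tree: (single bag)

A single bag containing all 5 vertices is trivially a valid decomposition of width 4. On the other hand G contains the 5-clique {a, b, c, d, e}. A clique must lie in a single bag of any decomposition, so no decomposition can have width below 4. The upper and lower bounds meet at 4, so that is the treewidth.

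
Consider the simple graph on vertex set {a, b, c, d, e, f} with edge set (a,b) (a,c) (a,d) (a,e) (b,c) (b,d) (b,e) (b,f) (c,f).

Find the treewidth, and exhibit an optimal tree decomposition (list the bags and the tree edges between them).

Each bag holds 3 vertices, so the decomposition has width 2, which upper-bounds the treewidth. On the other hand G contains the 3-clique {a, b, d}. A clique must lie in a single bag of any decomposition, so no decomposition can have width below 2. The upper and lower bounds meet at 2, so that is the treewidth.

Treewidth 2.
One optimal decomposition is:
Bags: B1 = {a, b, e}  B2 = {a, b, d}  B3 = {a, b, c}  B4 = {b, c, f}
Tree: B1–B2, B1–B3, B3–B4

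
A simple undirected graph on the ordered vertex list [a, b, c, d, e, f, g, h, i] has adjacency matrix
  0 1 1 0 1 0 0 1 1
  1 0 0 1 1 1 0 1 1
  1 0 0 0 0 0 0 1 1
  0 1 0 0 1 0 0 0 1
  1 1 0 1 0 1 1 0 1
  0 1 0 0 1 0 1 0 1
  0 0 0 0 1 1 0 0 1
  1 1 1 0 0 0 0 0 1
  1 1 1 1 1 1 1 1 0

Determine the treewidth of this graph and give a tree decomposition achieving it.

Treewidth 3.
One optimal decomposition is:
Bags: B1 = {b, d, e, i}  B2 = {a, b, e, i}  B3 = {b, e, f, i}  B4 = {a, b, h, i}  B5 = {a, c, h, i}  B6 = {e, f, g, i}
Tree: B1–B2, B2–B3, B2–B4, B4–B5, B3–B6

Every bag has size at most 4, so the width is 4 − 1 = 3 and tw(G) ≤ 3. Conversely, {e, f, g, i} is a clique of size 4, and the vertices of any clique must share a bag in every tree decomposition; so some bag has ≥ 4 vertices and tw(G) ≥ 3. Combining the bounds, tw(G) = 3.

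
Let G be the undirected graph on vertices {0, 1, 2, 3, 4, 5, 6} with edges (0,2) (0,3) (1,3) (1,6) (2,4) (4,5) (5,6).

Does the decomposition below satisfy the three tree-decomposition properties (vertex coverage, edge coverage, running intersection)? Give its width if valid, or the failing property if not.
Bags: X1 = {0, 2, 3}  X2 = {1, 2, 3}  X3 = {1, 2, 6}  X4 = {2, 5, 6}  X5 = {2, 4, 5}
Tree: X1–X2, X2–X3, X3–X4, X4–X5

Every vertex of G appears in some bag (union = {0, 1, 2, 3, 4, 5, 6}); every edge is covered by a bag; and for each vertex v the set of bags containing v is connected in the bag tree. The decomposition is therefore valid. The largest bag has 3 vertices, so the width is 2.

Yes; width 2.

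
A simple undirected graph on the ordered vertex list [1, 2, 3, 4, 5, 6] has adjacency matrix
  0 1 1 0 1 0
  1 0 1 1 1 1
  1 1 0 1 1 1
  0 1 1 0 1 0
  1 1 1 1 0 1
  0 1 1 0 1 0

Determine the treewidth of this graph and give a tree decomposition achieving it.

Treewidth 3.
One such decomposition:
Bags: B1 = {2, 3, 4, 5}  B2 = {1, 2, 3, 5}  B3 = {2, 3, 5, 6}
Tree: B1–B2, B1–B3

The largest bag has 4 vertices, giving width 3; this decomposition certifies tw(G) ≤ 3. On the other hand G contains the 4-clique {1, 2, 3, 5}. A clique must lie in a single bag of any decomposition, so no decomposition can have width below 3. The upper and lower bounds meet at 3, so that is the treewidth.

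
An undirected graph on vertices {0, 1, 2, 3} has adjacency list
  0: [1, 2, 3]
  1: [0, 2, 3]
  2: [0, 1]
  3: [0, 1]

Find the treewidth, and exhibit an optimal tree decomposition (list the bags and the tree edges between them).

Treewidth 2.
One optimal decomposition is:
Bags: B1 = {0, 1, 3}  B2 = {0, 1, 2}
Tree: B1–B2

The largest bag has 3 vertices, giving width 2; this decomposition certifies tw(G) ≤ 2. For the lower bound, the 3 vertices {0, 1, 2} are pairwise adjacent, and any tree decomposition puts a clique entirely inside one bag — forcing width ≥ 2. Therefore the treewidth is 2.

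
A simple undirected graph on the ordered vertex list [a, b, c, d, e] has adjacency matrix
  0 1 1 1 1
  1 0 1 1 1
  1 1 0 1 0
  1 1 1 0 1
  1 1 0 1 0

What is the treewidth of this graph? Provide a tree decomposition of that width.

Treewidth 3.
One such decomposition:
Bags: B1 = {a, b, c, d}  B2 = {a, b, d, e}
Tree: B1–B2

Every bag has size at most 4, so the width is 4 − 1 = 3 and tw(G) ≤ 3. On the other hand G contains the 4-clique {a, b, d, e}. A clique must lie in a single bag of any decomposition, so no decomposition can have width below 3. Combining the bounds, tw(G) = 3.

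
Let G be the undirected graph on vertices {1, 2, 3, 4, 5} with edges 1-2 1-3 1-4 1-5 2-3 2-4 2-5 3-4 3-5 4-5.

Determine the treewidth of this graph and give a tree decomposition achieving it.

A single bag containing all 5 vertices is trivially a valid decomposition of width 4. For the lower bound, the 5 vertices {1, 2, 3, 4, 5} are pairwise adjacent, and any tree decomposition puts a clique entirely inside one bag — forcing width ≥ 4. The upper and lower bounds meet at 4, so that is the treewidth.

Treewidth 4.
Bags: B1 = {1, 2, 3, 4, 5}
Tree: (single bag)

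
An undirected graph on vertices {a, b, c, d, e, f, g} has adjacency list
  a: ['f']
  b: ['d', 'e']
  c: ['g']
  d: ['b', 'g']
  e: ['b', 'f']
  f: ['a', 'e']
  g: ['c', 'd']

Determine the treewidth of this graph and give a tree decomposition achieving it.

Treewidth 1.
Bags: B1 = {c, g}  B2 = {d, g}  B3 = {b, d}  B4 = {b, e}  B5 = {e, f}  B6 = {a, f}
Tree: B1–B2, B2–B3, B3–B4, B4–B5, B5–B6

Every bag has size at most 2, so the width is 2 − 1 = 1 and tw(G) ≤ 1. Any graph with an edge has treewidth ≥ 1, and G has the edge c–g. Therefore the treewidth is 1.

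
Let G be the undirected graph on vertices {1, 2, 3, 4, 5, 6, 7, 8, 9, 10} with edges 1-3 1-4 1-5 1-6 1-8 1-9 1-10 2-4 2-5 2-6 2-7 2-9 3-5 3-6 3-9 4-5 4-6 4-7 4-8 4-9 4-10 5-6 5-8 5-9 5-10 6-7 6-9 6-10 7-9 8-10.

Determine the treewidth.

A width-4 tree decomposition is:
Bags: B1 = {1, 4, 5, 6, 10}  B2 = {1, 4, 5, 6, 9}  B3 = {1, 3, 5, 6, 9}  B4 = {1, 4, 5, 8, 10}  B5 = {2, 4, 5, 6, 9}  B6 = {2, 4, 6, 7, 9}
Tree: B1–B2, B2–B3, B1–B4, B2–B5, B5–B6
Each bag holds 5 vertices, so the decomposition has width 4, which upper-bounds the treewidth. Conversely, {1, 3, 5, 6, 9} is a clique of size 5, and the vertices of any clique must share a bag in every tree decomposition; so some bag has ≥ 5 vertices and tw(G) ≥ 4. Therefore the treewidth is 4.

4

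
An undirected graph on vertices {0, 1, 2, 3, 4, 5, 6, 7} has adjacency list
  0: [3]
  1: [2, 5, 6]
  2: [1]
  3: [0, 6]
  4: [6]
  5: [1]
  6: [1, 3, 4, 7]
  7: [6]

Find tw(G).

1

A width-1 tree decomposition is:
Bags: B1 = {3, 6}  B2 = {1, 6}  B3 = {6, 7}  B4 = {1, 2}  B5 = {4, 6}  B6 = {0, 3}  B7 = {1, 5}
Tree: B1–B2, B2–B3, B2–B4, B2–B5, B1–B6, B4–B7
Each bag holds 2 vertices, so the decomposition has width 1, which upper-bounds the treewidth. Any graph with an edge has treewidth ≥ 1, and G has the edge 6–3. Combining the bounds, tw(G) = 1.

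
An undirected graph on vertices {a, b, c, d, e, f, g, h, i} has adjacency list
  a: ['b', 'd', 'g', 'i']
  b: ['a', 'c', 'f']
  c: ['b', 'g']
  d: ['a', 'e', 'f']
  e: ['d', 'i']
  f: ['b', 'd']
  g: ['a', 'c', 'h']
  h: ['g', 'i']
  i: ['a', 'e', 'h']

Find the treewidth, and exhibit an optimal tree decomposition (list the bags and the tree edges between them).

Every bag has size at most 4, so the width is 4 − 1 = 3 and tw(G) ≤ 3. For the lower bound: the 4 vertex sets {e,h,i}, {d}, {a}, {b,c,f,g} are disjoint, each induces a connected subgraph, and every pair is joined by at least one edge of G. Contracting each set to a single vertex therefore yields K_{4} as a minor, and since treewidth is minor-monotone, tw(G) ≥ tw(K_{4}) = 3. Therefore the treewidth is 3.

Treewidth 3.
Bags: B1 = {d, e, h, i}  B2 = {a, d, h, i}  B3 = {a, d, g, h}  B4 = {a, d, f, g}  B5 = {a, b, f, g}  B6 = {b, c, f, g}
Tree: B1–B2, B2–B3, B3–B4, B4–B5, B5–B6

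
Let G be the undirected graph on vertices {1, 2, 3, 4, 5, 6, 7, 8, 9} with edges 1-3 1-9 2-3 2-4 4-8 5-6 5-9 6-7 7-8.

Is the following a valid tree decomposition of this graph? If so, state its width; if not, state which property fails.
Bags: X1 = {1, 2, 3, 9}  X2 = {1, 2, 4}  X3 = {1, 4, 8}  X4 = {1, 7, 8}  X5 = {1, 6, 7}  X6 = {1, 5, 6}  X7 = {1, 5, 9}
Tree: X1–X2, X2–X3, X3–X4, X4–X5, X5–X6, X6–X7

A tree decomposition must satisfy three properties: every vertex lies in some bag; for every edge, both endpoints lie together in some bag; and for every vertex, the bags containing it form a connected subtree. Here bags containing vertex 9 are not connected in the tree, so the decomposition is invalid.

No — bags containing vertex 9 are not connected in the tree.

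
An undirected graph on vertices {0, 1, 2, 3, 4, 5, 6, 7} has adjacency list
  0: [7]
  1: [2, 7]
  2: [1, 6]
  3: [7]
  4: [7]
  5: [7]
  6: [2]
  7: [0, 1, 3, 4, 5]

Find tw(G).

1

A width-1 tree decomposition is:
Bags: B1 = {1, 7}  B2 = {1, 2}  B3 = {5, 7}  B4 = {2, 6}  B5 = {0, 7}  B6 = {3, 7}  B7 = {4, 7}
Tree: B1–B2, B1–B3, B2–B4, B1–B5, B1–B6, B6–B7
The largest bag has 2 vertices, giving width 1; this decomposition certifies tw(G) ≤ 1. Since G has at least one edge (e.g. 1–7), it is not an edgeless graph, so tw(G) ≥ 1. The upper and lower bounds meet at 1, so that is the treewidth.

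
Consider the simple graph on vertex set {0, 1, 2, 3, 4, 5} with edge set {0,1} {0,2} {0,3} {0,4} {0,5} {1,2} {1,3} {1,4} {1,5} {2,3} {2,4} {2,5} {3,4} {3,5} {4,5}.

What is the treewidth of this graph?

5

A width-5 tree decomposition is:
Bags: B1 = {0, 1, 2, 3, 4, 5}
Tree: (single bag)
A single bag containing all 6 vertices is trivially a valid decomposition of width 5. Conversely, {0, 1, 2, 3, 4, 5} is a clique of size 6, and the vertices of any clique must share a bag in every tree decomposition; so some bag has ≥ 6 vertices and tw(G) ≥ 5. The upper and lower bounds meet at 5, so that is the treewidth.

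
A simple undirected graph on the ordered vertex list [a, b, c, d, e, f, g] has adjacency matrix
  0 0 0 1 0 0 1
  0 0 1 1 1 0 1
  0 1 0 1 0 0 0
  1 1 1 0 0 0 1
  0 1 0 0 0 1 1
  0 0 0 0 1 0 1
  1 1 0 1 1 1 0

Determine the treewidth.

A width-2 tree decomposition is:
Bags: B1 = {a, d, g}  B2 = {b, d, g}  B3 = {b, c, d}  B4 = {b, e, g}  B5 = {e, f, g}
Tree: B1–B2, B2–B3, B2–B4, B4–B5
Each bag holds 3 vertices, so the decomposition has width 2, which upper-bounds the treewidth. Conversely, {a, d, g} is a clique of size 3, and the vertices of any clique must share a bag in every tree decomposition; so some bag has ≥ 3 vertices and tw(G) ≥ 2. Hence tw(G) = 2 exactly.

2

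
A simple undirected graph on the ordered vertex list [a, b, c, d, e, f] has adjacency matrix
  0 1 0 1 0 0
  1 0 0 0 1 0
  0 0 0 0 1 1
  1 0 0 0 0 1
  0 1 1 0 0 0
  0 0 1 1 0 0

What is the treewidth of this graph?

2

A width-2 tree decomposition is:
Bags: B1 = {a, d, f}  B2 = {a, b, f}  B3 = {b, e, f}  B4 = {c, e, f}
Tree: B1–B2, B2–B3, B3–B4
The largest bag has 3 vertices, giving width 2; this decomposition certifies tw(G) ≤ 2. The edges f–d–a–b–e–c–f form a cycle, so G is not a tree and its treewidth is at least 2. The upper and lower bounds meet at 2, so that is the treewidth.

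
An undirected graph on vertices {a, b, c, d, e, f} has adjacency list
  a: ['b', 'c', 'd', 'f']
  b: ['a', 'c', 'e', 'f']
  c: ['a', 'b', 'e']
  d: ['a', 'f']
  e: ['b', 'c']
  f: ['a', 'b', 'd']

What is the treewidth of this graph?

A width-2 tree decomposition is:
Bags: B1 = {a, b, f}  B2 = {a, d, f}  B3 = {a, b, c}  B4 = {b, c, e}
Tree: B1–B2, B1–B3, B3–B4
Every bag has size at most 3, so the width is 3 − 1 = 2 and tw(G) ≤ 2. Conversely, {b, c, e} is a clique of size 3, and the vertices of any clique must share a bag in every tree decomposition; so some bag has ≥ 3 vertices and tw(G) ≥ 2. The upper and lower bounds meet at 2, so that is the treewidth.

2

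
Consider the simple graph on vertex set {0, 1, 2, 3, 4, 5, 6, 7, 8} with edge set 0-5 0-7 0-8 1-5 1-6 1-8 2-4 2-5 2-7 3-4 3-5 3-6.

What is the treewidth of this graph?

3

A width-3 tree decomposition is:
Bags: B1 = {1, 3, 4, 6}  B2 = {1, 3, 4, 5}  B3 = {1, 2, 4, 5}  B4 = {1, 2, 5, 8}  B5 = {0, 2, 5, 8}  B6 = {0, 2, 7, 8}
Tree: B1–B2, B2–B3, B3–B4, B4–B5, B5–B6
Every bag has size at most 4, so the width is 4 − 1 = 3 and tw(G) ≤ 3. For the lower bound: the 4 vertex sets {3,4,6}, {1}, {5}, {0,2,7,8} are disjoint, each induces a connected subgraph, and every pair is joined by at least one edge of G. Contracting each set to a single vertex therefore yields K_{4} as a minor, and since treewidth is minor-monotone, tw(G) ≥ tw(K_{4}) = 3. Therefore the treewidth is 3.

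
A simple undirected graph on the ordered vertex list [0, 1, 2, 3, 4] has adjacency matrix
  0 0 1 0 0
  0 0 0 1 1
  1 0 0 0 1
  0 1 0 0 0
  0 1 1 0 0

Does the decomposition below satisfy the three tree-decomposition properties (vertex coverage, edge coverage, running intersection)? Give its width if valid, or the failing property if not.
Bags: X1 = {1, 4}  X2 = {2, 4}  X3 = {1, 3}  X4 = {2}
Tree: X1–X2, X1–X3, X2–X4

No — vertex 0 appears in no bag.

A tree decomposition must satisfy three properties: every vertex lies in some bag; for every edge, both endpoints lie together in some bag; and for every vertex, the bags containing it form a connected subtree. Here vertex 0 appears in no bag, so the decomposition is invalid.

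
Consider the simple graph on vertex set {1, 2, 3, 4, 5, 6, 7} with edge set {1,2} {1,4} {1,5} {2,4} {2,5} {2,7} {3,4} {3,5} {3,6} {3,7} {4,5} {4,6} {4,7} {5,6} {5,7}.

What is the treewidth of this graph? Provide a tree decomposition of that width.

The largest bag has 4 vertices, giving width 3; this decomposition certifies tw(G) ≤ 3. Conversely, {1, 2, 4, 5} is a clique of size 4, and the vertices of any clique must share a bag in every tree decomposition; so some bag has ≥ 4 vertices and tw(G) ≥ 3. The upper and lower bounds meet at 3, so that is the treewidth.

Treewidth 3.
Bags: B1 = {1, 2, 4, 5}  B2 = {2, 4, 5, 7}  B3 = {3, 4, 5, 7}  B4 = {3, 4, 5, 6}
Tree: B1–B2, B2–B3, B3–B4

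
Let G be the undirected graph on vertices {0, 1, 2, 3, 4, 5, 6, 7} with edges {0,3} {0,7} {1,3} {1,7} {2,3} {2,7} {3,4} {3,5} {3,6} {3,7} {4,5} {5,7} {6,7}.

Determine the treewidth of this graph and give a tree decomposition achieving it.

Treewidth 2.
Bags: B1 = {0, 3, 7}  B2 = {3, 5, 7}  B3 = {3, 6, 7}  B4 = {3, 4, 5}  B5 = {1, 3, 7}  B6 = {2, 3, 7}
Tree: B1–B2, B2–B3, B2–B4, B1–B5, B2–B6

Every bag has size at most 3, so the width is 3 − 1 = 2 and tw(G) ≤ 2. On the other hand G contains the 3-clique {3, 4, 5}. A clique must lie in a single bag of any decomposition, so no decomposition can have width below 2. Therefore the treewidth is 2.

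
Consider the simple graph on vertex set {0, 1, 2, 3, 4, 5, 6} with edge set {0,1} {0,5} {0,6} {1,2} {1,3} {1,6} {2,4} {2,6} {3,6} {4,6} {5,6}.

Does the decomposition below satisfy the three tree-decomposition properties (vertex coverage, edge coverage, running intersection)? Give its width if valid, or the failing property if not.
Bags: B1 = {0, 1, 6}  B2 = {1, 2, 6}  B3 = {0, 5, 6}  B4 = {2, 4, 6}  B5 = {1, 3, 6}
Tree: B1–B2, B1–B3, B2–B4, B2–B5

Every vertex of G appears in some bag (union = {0, 1, 2, 3, 4, 5, 6}); every edge is covered by a bag; and for each vertex v the set of bags containing v is connected in the bag tree. The decomposition is therefore valid. The largest bag has 3 vertices, so the width is 2.

Yes; width 2.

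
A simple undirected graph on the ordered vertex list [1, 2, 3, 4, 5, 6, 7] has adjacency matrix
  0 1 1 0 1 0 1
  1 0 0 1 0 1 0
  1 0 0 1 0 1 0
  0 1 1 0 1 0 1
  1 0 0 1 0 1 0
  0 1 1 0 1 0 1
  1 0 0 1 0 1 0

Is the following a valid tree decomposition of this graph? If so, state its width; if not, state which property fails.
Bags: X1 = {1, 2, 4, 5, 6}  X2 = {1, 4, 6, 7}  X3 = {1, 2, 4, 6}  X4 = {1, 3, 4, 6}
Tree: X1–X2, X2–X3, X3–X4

No — bags containing vertex 2 are not connected in the tree.

A tree decomposition must satisfy three properties: every vertex lies in some bag; for every edge, both endpoints lie together in some bag; and for every vertex, the bags containing it form a connected subtree. Here bags containing vertex 2 are not connected in the tree, so the decomposition is invalid.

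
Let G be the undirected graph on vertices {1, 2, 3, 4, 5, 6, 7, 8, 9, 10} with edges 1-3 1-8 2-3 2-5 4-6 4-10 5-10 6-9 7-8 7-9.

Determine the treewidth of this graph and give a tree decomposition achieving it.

The largest bag has 3 vertices, giving width 2; this decomposition certifies tw(G) ≤ 2. For the lower bound, G contains the cycle 8–1–3–2–5–10–4–6–9–7–8, so G is not a forest; only forests have treewidth ≤ 1, hence tw(G) ≥ 2. The upper and lower bounds meet at 2, so that is the treewidth.

Treewidth 2.
Bags: B1 = {1, 3, 8}  B2 = {2, 3, 8}  B3 = {2, 5, 8}  B4 = {5, 8, 10}  B5 = {4, 8, 10}  B6 = {4, 6, 8}  B7 = {6, 8, 9}  B8 = {7, 8, 9}
Tree: B1–B2, B2–B3, B3–B4, B4–B5, B5–B6, B6–B7, B7–B8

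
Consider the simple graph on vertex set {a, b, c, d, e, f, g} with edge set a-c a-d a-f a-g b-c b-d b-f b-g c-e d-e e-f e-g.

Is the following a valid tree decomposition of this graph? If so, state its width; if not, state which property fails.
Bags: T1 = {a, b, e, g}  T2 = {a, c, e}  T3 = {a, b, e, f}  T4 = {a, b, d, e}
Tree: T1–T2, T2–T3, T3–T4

A tree decomposition must satisfy three properties: every vertex lies in some bag; for every edge, both endpoints lie together in some bag; and for every vertex, the bags containing it form a connected subtree. Here edge (b,c) lies in no bag, so the decomposition is invalid.

No — edge (b,c) lies in no bag.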